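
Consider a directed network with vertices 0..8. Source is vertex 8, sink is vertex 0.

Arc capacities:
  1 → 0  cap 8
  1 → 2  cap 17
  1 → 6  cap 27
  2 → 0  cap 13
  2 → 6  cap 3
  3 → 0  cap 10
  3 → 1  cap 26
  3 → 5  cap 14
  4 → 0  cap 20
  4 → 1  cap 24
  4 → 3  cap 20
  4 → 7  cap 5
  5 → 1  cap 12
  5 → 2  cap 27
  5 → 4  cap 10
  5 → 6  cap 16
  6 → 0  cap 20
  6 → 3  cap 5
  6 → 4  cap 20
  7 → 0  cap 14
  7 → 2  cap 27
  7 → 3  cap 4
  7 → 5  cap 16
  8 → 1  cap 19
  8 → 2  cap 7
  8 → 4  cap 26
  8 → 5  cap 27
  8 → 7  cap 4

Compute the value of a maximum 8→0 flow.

Maximum flow value: 80

augment #1: 8→1→0 bottleneck 8, total now 8
augment #2: 8→2→0 bottleneck 7, total now 15
augment #3: 8→4→0 bottleneck 20, total now 35
augment #4: 8→7→0 bottleneck 4, total now 39
augment #5: 8→1→2→0 bottleneck 6, total now 45
augment #6: 8→1→6→0 bottleneck 5, total now 50
augment #7: 8→4→3→0 bottleneck 6, total now 56
augment #8: 8→5→6→0 bottleneck 15, total now 71
augment #9: 8→5→4→3→0 bottleneck 4, total now 75
augment #10: 8→5→4→7→0 bottleneck 5, total now 80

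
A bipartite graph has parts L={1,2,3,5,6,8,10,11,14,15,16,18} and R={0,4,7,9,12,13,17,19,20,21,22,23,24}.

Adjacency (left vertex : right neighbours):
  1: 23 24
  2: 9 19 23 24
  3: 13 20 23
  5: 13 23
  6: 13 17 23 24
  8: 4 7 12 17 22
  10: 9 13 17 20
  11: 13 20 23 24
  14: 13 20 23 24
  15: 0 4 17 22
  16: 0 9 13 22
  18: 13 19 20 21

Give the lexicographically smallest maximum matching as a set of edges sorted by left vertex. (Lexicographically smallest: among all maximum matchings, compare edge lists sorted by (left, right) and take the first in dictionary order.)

|M| = 11 (so the lex-smallest maximum matching has 11 edges)
process left vertices in ascending order; for each, take the smallest-labelled available neighbour that still permits 11 edges overall, or leave it unmatched if none does
lex-smallest matching: {1-23, 2-19, 3-13, 6-17, 8-4, 10-9, 11-20, 14-24, 15-0, 16-22, 18-21}

Lex-smallest maximum matching: {(1,23), (2,19), (3,13), (6,17), (8,4), (10,9), (11,20), (14,24), (15,0), (16,22), (18,21)}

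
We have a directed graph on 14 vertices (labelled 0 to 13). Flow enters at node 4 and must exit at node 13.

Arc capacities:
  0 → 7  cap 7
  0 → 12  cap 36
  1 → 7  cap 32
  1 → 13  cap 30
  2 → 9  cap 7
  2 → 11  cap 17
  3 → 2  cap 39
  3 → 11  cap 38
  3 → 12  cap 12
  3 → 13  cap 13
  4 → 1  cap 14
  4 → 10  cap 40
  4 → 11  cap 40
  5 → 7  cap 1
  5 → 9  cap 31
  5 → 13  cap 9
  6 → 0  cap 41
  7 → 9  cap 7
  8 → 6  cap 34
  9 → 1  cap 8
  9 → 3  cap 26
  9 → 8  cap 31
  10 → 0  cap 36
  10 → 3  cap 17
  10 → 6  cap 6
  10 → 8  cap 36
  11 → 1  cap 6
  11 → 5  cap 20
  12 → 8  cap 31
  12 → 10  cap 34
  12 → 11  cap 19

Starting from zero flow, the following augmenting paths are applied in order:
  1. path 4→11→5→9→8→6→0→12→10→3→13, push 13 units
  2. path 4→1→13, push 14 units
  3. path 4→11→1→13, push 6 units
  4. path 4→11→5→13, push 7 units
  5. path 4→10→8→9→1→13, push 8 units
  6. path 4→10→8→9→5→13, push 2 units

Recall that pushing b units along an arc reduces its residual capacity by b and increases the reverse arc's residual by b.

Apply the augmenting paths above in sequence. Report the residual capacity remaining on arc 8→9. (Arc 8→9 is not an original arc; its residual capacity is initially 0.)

after path 1 (4→11→5→9→8→6→0→12→10→3→13, push 13): res(8,9)=13
after path 2 (4→1→13, push 14): res(8,9)=13
after path 3 (4→11→1→13, push 6): res(8,9)=13
after path 4 (4→11→5→13, push 7): res(8,9)=13
after path 5 (4→10→8→9→1→13, push 8): res(8,9)=5
after path 6 (4→10→8→9→5→13, push 2): res(8,9)=3

Residual capacity of (8,9): 3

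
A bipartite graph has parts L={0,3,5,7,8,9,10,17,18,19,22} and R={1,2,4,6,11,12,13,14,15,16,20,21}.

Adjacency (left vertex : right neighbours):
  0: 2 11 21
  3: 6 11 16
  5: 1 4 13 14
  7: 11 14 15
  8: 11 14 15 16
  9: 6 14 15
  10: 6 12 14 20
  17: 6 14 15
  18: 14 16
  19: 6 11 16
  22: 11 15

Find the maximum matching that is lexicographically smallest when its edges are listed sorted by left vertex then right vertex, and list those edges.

Lex-smallest maximum matching: {(0,2), (3,6), (5,1), (7,11), (8,14), (9,15), (10,12), (18,16)}

|M| = 8 (so the lex-smallest maximum matching has 8 edges)
process left vertices in ascending order; for each, take the smallest-labelled available neighbour that still permits 8 edges overall, or leave it unmatched if none does
lex-smallest matching: {0-2, 3-6, 5-1, 7-11, 8-14, 9-15, 10-12, 18-16}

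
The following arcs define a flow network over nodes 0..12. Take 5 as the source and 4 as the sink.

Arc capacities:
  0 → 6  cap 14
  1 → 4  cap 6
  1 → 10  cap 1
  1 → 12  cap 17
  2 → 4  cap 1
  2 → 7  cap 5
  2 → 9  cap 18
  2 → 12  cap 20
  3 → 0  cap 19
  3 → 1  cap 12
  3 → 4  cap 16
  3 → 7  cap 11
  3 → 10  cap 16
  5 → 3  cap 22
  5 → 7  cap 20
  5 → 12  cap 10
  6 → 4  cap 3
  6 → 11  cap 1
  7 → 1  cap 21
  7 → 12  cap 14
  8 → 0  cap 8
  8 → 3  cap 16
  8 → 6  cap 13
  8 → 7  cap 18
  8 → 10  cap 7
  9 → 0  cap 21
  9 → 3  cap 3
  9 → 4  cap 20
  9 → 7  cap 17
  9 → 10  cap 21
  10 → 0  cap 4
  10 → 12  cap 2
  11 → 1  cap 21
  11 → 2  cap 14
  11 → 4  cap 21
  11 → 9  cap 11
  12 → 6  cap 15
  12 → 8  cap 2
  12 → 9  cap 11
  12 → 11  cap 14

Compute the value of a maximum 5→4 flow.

Maximum flow value: 51

augment #1: 5→3→4 bottleneck 16, total now 16
augment #2: 5→3→1→4 bottleneck 6, total now 22
augment #3: 5→12→6→4 bottleneck 3, total now 25
augment #4: 5→12→9→4 bottleneck 7, total now 32
augment #5: 5→7→12→9→4 bottleneck 4, total now 36
augment #6: 5→7→12→11→4 bottleneck 10, total now 46
augment #7: 5→7→1→12→11→4 bottleneck 4, total now 50
augment #8: 5→7→1→12→6→11→4 bottleneck 1, total now 51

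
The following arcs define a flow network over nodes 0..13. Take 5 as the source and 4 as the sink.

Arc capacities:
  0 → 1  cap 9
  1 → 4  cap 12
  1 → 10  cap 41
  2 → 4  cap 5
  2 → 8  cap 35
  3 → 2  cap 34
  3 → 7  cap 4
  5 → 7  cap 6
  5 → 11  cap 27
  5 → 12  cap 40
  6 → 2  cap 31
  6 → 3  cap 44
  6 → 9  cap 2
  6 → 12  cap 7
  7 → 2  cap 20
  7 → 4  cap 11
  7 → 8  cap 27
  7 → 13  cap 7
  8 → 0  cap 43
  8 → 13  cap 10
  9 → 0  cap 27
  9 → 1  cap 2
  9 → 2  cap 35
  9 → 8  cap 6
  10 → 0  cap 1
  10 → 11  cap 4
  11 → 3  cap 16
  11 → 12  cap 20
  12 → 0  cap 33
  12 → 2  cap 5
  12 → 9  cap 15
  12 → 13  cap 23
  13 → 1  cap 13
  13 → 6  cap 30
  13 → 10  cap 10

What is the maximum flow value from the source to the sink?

augment #1: 5→7→4 bottleneck 6, total now 6
augment #2: 5→12→2→4 bottleneck 5, total now 11
augment #3: 5→11→3→7→4 bottleneck 4, total now 15
augment #4: 5→12→0→1→4 bottleneck 9, total now 24
augment #5: 5→12→9→1→4 bottleneck 2, total now 26
augment #6: 5→12→13→1→4 bottleneck 1, total now 27

Maximum flow value: 27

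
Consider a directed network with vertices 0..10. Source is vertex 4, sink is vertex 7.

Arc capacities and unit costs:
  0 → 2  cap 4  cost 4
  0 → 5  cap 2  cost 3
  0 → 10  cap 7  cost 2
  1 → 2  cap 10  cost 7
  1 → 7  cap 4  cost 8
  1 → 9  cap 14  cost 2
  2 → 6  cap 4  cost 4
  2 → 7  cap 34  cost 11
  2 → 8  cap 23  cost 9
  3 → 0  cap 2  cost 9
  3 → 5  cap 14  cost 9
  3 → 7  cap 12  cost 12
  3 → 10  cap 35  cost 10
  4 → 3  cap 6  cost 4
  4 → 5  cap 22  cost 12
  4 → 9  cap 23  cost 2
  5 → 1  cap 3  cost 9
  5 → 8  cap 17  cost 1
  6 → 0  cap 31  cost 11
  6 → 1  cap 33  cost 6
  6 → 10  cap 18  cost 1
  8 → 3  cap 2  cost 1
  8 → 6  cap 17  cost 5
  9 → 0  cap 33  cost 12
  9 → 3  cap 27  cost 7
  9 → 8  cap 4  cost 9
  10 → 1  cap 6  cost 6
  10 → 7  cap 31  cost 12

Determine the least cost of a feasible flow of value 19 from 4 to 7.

shortest-cost path #1: 4→3→7 push 6 @ unit cost 16 (adds 96)
shortest-cost path #2: 4→9→3→7 push 6 @ unit cost 21 (adds 126)
shortest-cost path #3: 4→9→0→10→7 push 7 @ unit cost 28 (adds 196)
total cost = 418

Minimum cost for 19 units: 418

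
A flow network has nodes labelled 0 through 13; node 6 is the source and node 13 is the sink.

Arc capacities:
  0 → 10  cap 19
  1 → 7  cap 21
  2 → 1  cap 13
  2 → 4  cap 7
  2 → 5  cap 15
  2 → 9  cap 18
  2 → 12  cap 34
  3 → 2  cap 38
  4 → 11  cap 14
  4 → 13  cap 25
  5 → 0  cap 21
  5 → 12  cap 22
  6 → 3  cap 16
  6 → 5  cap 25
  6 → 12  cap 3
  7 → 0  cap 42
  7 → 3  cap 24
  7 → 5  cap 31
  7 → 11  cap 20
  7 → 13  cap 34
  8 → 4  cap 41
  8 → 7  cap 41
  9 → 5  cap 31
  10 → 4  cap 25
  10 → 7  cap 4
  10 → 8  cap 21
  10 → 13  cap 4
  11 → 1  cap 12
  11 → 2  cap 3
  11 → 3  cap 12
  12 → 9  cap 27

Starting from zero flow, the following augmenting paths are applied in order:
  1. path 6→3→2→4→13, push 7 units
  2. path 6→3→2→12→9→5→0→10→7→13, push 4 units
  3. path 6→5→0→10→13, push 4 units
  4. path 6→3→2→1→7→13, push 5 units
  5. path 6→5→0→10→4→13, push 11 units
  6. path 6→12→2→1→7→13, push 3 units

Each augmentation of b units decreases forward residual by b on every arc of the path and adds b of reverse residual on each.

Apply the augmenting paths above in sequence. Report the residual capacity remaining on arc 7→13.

after path 1 (6→3→2→4→13, push 7): res(7,13)=34
after path 2 (6→3→2→12→9→5→0→10→7→13, push 4): res(7,13)=30
after path 3 (6→5→0→10→13, push 4): res(7,13)=30
after path 4 (6→3→2→1→7→13, push 5): res(7,13)=25
after path 5 (6→5→0→10→4→13, push 11): res(7,13)=25
after path 6 (6→12→2→1→7→13, push 3): res(7,13)=22

Residual capacity of (7,13): 22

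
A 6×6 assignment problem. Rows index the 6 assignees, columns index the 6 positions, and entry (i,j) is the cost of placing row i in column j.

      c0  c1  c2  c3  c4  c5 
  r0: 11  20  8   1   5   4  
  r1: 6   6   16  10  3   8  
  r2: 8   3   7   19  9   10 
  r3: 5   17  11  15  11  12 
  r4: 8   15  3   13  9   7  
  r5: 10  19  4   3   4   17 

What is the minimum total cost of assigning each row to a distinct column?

Minimum assignment cost: 21

optimal assignment: row0→col5 (cost 4), row1→col4 (cost 3), row2→col1 (cost 3), row3→col0 (cost 5), row4→col2 (cost 3), row5→col3 (cost 3)
total = 4 + 3 + 3 + 5 + 3 + 3 = 21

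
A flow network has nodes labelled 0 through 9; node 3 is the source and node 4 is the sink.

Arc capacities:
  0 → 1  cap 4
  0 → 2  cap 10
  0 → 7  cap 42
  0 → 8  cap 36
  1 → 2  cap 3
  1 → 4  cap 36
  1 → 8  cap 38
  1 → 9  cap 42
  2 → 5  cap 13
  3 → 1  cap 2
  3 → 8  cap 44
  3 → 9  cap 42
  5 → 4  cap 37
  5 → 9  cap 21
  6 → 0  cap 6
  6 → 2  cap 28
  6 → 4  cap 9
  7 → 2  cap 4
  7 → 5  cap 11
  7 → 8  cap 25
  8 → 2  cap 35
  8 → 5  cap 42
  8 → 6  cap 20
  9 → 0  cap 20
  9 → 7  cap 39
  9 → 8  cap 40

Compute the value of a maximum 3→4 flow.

augment #1: 3→1→4 bottleneck 2, total now 2
augment #2: 3→8→5→4 bottleneck 37, total now 39
augment #3: 3→8→6→4 bottleneck 7, total now 46
augment #4: 3→9→0→1→4 bottleneck 4, total now 50
augment #5: 3→9→8→6→4 bottleneck 2, total now 52

Maximum flow value: 52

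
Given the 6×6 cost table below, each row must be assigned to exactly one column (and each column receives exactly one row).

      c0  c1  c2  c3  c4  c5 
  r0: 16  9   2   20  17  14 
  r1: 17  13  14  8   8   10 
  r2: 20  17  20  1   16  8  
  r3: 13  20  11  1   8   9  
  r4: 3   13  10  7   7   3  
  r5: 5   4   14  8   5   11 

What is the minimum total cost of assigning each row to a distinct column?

optimal assignment: row0→col2 (cost 2), row1→col4 (cost 8), row2→col5 (cost 8), row3→col3 (cost 1), row4→col0 (cost 3), row5→col1 (cost 4)
total = 2 + 8 + 8 + 1 + 3 + 4 = 26

Minimum assignment cost: 26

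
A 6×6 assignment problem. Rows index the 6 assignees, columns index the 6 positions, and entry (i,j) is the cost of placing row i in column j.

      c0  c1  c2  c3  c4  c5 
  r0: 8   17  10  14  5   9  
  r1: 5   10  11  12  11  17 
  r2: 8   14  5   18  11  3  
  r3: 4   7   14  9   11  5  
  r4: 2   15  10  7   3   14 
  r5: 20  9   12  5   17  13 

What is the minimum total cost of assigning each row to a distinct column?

Minimum assignment cost: 32

optimal assignment: row0→col4 (cost 5), row1→col1 (cost 10), row2→col2 (cost 5), row3→col5 (cost 5), row4→col0 (cost 2), row5→col3 (cost 5)
total = 5 + 10 + 5 + 5 + 2 + 5 = 32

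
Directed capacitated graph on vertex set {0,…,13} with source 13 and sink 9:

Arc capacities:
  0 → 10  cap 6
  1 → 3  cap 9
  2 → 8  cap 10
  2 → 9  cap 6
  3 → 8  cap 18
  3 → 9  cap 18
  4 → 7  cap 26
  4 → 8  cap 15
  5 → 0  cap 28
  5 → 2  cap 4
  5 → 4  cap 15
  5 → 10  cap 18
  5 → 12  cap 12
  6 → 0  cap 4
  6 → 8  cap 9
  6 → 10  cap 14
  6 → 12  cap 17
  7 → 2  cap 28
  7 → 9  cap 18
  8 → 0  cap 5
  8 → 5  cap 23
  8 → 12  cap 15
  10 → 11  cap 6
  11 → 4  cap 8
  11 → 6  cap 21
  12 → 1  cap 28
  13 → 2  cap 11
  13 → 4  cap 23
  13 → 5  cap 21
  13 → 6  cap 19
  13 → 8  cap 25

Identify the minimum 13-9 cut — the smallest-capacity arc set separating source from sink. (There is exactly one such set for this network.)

augment #1: 13→2→9 push 6
augment #2: 13→4→7→9 push 18
augment #3: 13→5→12→1→3→9 push 9
max flow = 33; residual-reachable set from 13 gives S-side
cut edges (S→T): {(1,3), (2,9), (7,9)} total cap 33

Min-cut arcs: {(1,3), (2,9), (7,9)} (total capacity 33)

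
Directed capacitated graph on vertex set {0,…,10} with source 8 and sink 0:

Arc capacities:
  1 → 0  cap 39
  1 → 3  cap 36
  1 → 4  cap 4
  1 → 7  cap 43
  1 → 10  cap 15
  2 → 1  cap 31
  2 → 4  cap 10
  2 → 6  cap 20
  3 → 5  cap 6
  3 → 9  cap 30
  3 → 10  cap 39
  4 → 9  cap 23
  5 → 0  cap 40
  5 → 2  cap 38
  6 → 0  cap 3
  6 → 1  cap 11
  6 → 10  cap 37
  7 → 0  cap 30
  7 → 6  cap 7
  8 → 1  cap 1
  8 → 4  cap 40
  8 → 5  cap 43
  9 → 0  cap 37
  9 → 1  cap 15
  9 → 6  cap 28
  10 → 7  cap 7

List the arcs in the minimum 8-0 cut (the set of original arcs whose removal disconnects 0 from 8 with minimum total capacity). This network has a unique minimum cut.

Min-cut arcs: {(4,9), (8,1), (8,5)} (total capacity 67)

augment #1: 8→1→0 push 1
augment #2: 8→5→0 push 40
augment #3: 8→4→9→0 push 23
augment #4: 8→5→2→1→0 push 3
max flow = 67; residual-reachable set from 8 gives S-side
cut edges (S→T): {(4,9), (8,1), (8,5)} total cap 67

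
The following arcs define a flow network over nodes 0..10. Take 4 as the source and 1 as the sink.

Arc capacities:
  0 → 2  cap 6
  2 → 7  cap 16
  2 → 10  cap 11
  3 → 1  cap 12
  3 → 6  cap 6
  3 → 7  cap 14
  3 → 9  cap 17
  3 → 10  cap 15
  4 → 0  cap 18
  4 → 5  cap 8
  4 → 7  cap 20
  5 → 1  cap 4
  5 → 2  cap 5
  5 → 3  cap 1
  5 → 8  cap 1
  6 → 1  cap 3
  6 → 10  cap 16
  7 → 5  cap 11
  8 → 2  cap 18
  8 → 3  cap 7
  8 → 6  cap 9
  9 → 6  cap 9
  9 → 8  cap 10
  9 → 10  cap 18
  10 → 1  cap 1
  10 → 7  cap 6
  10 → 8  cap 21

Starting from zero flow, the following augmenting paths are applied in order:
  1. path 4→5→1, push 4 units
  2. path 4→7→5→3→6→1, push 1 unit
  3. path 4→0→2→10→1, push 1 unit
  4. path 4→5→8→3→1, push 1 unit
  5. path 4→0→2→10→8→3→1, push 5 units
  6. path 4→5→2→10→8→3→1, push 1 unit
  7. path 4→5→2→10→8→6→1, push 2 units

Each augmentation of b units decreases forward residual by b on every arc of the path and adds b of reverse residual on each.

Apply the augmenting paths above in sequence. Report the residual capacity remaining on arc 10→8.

after path 1 (4→5→1, push 4): res(10,8)=21
after path 2 (4→7→5→3→6→1, push 1): res(10,8)=21
after path 3 (4→0→2→10→1, push 1): res(10,8)=21
after path 4 (4→5→8→3→1, push 1): res(10,8)=21
after path 5 (4→0→2→10→8→3→1, push 5): res(10,8)=16
after path 6 (4→5→2→10→8→3→1, push 1): res(10,8)=15
after path 7 (4→5→2→10→8→6→1, push 2): res(10,8)=13

Residual capacity of (10,8): 13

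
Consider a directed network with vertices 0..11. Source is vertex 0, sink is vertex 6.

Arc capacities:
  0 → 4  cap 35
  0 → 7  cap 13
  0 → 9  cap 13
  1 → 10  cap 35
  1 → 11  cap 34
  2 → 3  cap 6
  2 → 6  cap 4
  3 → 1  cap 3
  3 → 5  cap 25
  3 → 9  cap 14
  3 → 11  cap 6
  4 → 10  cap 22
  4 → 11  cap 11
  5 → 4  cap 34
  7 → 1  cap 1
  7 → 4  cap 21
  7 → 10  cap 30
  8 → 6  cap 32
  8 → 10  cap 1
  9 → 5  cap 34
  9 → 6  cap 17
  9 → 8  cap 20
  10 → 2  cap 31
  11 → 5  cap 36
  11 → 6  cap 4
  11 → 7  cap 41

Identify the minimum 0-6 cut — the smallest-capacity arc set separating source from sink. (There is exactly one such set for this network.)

augment #1: 0→9→6 push 13
augment #2: 0→4→11→6 push 4
augment #3: 0→4→10→2→6 push 4
augment #4: 0→4→10→2→3→9→6 push 4
augment #5: 0→4→10→2→3→9→8→6 push 2
max flow = 27; residual-reachable set from 0 gives S-side
cut edges (S→T): {(0,9), (2,3), (2,6), (11,6)} total cap 27

Min-cut arcs: {(0,9), (2,3), (2,6), (11,6)} (total capacity 27)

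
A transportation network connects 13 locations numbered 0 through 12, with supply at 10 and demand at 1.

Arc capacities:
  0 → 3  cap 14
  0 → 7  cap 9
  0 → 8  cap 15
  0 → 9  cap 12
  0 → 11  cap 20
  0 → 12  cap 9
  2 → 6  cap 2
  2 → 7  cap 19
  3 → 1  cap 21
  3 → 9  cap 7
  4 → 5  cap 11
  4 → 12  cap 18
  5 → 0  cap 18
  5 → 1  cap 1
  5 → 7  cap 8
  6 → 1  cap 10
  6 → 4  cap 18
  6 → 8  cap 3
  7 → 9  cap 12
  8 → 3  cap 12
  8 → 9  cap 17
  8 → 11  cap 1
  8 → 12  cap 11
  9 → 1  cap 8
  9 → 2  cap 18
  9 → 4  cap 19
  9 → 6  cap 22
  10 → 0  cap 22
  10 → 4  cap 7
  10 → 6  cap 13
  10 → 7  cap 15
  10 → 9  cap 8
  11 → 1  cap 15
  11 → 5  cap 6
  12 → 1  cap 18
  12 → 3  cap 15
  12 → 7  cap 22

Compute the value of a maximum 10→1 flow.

Maximum flow value: 62

augment #1: 10→6→1 bottleneck 10, total now 10
augment #2: 10→9→1 bottleneck 8, total now 18
augment #3: 10→0→3→1 bottleneck 14, total now 32
augment #4: 10→0→11→1 bottleneck 8, total now 40
augment #5: 10→4→5→1 bottleneck 1, total now 41
augment #6: 10→4→12→1 bottleneck 6, total now 47
augment #7: 10→6→4→12→1 bottleneck 3, total now 50
augment #8: 10→7→9→4→12→1 bottleneck 9, total now 59
augment #9: 10→7→9→6→8→3→1 bottleneck 3, total now 62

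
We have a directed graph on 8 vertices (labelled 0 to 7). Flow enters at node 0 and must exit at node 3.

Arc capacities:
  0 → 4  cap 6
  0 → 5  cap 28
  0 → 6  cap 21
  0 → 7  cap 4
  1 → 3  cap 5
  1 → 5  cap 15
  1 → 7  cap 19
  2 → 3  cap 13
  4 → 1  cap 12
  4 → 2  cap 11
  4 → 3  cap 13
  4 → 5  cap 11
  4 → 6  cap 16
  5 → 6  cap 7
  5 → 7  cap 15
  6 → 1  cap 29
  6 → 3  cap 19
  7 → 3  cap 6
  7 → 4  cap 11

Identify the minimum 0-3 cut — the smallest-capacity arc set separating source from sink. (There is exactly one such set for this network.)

Min-cut arcs: {(0,4), (1,3), (6,3), (7,3), (7,4)} (total capacity 47)

augment #1: 0→4→3 push 6
augment #2: 0→6→3 push 19
augment #3: 0→7→3 push 4
augment #4: 0→5→7→3 push 2
augment #5: 0→6→1→3 push 2
augment #6: 0→5→6→1→3 push 3
augment #7: 0→5→7→4→3 push 7
augment #8: 0→5→7→4→2→3 push 4
max flow = 47; residual-reachable set from 0 gives S-side
cut edges (S→T): {(0,4), (1,3), (6,3), (7,3), (7,4)} total cap 47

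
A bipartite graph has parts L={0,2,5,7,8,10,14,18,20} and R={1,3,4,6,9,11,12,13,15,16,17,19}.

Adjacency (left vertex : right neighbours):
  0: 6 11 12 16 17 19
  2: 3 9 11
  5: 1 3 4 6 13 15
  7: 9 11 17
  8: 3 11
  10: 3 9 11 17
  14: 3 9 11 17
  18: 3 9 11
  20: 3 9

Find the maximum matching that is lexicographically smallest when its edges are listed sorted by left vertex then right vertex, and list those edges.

|M| = 6 (so the lex-smallest maximum matching has 6 edges)
process left vertices in ascending order; for each, take the smallest-labelled available neighbour that still permits 6 edges overall, or leave it unmatched if none does
lex-smallest matching: {0-6, 2-3, 5-1, 7-9, 8-11, 10-17}

Lex-smallest maximum matching: {(0,6), (2,3), (5,1), (7,9), (8,11), (10,17)}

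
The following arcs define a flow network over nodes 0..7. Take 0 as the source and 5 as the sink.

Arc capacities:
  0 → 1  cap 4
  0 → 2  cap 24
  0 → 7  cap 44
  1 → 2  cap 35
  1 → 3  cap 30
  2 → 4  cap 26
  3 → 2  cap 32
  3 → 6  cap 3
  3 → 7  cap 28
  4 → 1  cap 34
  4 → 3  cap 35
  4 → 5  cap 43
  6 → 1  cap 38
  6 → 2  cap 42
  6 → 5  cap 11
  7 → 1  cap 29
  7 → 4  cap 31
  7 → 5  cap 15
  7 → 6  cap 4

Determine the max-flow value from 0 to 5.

Maximum flow value: 65

augment #1: 0→7→5 bottleneck 15, total now 15
augment #2: 0→2→4→5 bottleneck 24, total now 39
augment #3: 0→7→4→5 bottleneck 19, total now 58
augment #4: 0→7→6→5 bottleneck 4, total now 62
augment #5: 0→1→3→6→5 bottleneck 3, total now 65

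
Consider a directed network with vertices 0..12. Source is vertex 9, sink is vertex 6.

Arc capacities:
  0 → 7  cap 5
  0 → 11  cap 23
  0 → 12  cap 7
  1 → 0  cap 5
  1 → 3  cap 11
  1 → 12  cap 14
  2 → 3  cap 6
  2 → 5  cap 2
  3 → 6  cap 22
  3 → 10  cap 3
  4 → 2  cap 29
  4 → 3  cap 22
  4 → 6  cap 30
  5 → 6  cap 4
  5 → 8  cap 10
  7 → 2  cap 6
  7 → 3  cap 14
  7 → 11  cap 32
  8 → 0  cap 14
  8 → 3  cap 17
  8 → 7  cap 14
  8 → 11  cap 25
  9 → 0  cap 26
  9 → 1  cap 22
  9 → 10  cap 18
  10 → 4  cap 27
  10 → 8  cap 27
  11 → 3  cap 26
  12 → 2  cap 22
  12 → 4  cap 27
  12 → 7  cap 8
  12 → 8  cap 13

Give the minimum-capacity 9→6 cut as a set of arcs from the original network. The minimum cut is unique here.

Min-cut arcs: {(2,5), (3,6), (4,6)} (total capacity 54)

augment #1: 9→1→3→6 push 11
augment #2: 9→10→4→6 push 18
augment #3: 9→0→7→3→6 push 5
augment #4: 9→0→11→3→6 push 6
augment #5: 9→0→12→4→6 push 7
augment #6: 9→1→12→4→6 push 5
augment #7: 9→1→12→2→5→6 push 2
max flow = 54; residual-reachable set from 9 gives S-side
cut edges (S→T): {(2,5), (3,6), (4,6)} total cap 54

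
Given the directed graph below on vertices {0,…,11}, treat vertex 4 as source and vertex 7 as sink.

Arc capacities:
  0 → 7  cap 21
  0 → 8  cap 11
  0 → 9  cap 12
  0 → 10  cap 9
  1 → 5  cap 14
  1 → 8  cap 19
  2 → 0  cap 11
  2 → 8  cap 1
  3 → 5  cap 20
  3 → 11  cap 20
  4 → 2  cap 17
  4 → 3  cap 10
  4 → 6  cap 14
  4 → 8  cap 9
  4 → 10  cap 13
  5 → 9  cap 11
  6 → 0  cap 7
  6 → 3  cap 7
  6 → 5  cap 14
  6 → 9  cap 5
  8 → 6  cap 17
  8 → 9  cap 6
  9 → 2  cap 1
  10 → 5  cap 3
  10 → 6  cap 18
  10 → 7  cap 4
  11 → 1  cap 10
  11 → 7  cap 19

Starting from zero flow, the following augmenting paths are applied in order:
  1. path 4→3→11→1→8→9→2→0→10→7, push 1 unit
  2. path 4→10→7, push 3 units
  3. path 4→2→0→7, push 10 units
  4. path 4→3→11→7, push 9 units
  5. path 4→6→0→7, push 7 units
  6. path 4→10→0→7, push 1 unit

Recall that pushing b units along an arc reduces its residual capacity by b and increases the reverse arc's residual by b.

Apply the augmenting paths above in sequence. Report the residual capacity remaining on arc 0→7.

Residual capacity of (0,7): 3

after path 1 (4→3→11→1→8→9→2→0→10→7, push 1): res(0,7)=21
after path 2 (4→10→7, push 3): res(0,7)=21
after path 3 (4→2→0→7, push 10): res(0,7)=11
after path 4 (4→3→11→7, push 9): res(0,7)=11
after path 5 (4→6→0→7, push 7): res(0,7)=4
after path 6 (4→10→0→7, push 1): res(0,7)=3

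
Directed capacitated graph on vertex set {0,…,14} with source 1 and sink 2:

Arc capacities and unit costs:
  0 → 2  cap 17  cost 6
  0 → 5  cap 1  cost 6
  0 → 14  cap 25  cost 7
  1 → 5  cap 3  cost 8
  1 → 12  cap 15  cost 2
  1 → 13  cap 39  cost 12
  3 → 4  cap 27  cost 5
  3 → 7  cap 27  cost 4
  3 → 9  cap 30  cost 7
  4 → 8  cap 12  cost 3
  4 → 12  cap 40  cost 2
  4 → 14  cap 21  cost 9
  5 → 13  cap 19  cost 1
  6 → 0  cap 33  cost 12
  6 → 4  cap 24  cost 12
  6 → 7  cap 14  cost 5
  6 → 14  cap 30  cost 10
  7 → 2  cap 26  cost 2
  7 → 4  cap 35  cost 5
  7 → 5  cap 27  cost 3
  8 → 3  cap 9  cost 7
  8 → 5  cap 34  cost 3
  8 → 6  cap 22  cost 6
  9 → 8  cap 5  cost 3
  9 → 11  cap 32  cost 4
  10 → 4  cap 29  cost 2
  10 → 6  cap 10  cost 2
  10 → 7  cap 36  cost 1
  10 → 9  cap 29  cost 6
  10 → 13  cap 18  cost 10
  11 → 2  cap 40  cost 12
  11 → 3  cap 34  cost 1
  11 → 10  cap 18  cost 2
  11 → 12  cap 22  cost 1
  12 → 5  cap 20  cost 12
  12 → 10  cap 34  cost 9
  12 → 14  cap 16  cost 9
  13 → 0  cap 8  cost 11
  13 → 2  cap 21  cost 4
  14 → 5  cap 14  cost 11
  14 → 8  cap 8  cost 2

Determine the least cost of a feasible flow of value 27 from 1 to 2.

shortest-cost path #1: 1→5→13→2 push 3 @ unit cost 13 (adds 39)
shortest-cost path #2: 1→12→10→7→2 push 15 @ unit cost 14 (adds 210)
shortest-cost path #3: 1→13→2 push 9 @ unit cost 16 (adds 144)
total cost = 393

Minimum cost for 27 units: 393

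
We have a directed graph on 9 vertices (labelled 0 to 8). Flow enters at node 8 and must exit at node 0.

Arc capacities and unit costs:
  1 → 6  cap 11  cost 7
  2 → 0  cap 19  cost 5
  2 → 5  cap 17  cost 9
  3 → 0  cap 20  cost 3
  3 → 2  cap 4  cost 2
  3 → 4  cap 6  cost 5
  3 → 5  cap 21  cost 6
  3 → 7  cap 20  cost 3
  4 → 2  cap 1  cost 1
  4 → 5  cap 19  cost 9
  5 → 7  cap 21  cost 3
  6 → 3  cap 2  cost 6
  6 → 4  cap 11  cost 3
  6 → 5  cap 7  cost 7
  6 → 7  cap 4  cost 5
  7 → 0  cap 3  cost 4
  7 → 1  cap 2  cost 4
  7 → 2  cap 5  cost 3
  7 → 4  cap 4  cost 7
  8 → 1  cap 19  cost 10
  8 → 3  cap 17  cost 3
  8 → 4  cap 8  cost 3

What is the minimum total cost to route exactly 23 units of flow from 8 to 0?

Minimum cost for 23 units: 214

shortest-cost path #1: 8→3→0 push 17 @ unit cost 6 (adds 102)
shortest-cost path #2: 8→4→2→0 push 1 @ unit cost 9 (adds 9)
shortest-cost path #3: 8→4→5→7→0 push 3 @ unit cost 19 (adds 57)
shortest-cost path #4: 8→4→5→7→2→0 push 2 @ unit cost 23 (adds 46)
total cost = 214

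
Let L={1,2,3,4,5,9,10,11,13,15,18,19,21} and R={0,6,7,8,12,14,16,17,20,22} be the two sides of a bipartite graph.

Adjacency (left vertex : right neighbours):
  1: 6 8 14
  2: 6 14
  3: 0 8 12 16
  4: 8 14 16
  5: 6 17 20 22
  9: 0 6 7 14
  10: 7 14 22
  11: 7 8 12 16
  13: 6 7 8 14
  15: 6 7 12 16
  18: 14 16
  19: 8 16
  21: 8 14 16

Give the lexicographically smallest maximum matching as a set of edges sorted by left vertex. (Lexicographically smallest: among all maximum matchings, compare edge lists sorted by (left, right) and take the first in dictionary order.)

Lex-smallest maximum matching: {(1,6), (2,14), (3,0), (4,8), (5,17), (9,7), (10,22), (11,12), (15,16)}

|M| = 9 (so the lex-smallest maximum matching has 9 edges)
process left vertices in ascending order; for each, take the smallest-labelled available neighbour that still permits 9 edges overall, or leave it unmatched if none does
lex-smallest matching: {1-6, 2-14, 3-0, 4-8, 5-17, 9-7, 10-22, 11-12, 15-16}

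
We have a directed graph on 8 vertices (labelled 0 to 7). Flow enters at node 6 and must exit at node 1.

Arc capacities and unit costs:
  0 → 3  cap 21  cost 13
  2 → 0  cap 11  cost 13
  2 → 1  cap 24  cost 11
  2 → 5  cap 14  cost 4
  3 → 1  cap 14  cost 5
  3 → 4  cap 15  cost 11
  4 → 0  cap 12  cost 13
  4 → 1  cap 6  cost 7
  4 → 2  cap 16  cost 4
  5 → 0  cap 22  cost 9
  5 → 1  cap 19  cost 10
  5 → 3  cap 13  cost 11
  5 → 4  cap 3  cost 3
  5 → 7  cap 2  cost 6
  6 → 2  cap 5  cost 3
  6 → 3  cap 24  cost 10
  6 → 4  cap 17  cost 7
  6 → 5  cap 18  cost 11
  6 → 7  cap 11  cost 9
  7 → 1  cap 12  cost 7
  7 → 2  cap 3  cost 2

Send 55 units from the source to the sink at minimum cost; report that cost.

shortest-cost path #1: 6→2→1 push 5 @ unit cost 14 (adds 70)
shortest-cost path #2: 6→4→1 push 6 @ unit cost 14 (adds 84)
shortest-cost path #3: 6→3→1 push 14 @ unit cost 15 (adds 210)
shortest-cost path #4: 6→7→1 push 11 @ unit cost 16 (adds 176)
shortest-cost path #5: 6→5→1 push 18 @ unit cost 21 (adds 378)
shortest-cost path #6: 6→4→2→1 push 1 @ unit cost 22 (adds 22)
total cost = 940

Minimum cost for 55 units: 940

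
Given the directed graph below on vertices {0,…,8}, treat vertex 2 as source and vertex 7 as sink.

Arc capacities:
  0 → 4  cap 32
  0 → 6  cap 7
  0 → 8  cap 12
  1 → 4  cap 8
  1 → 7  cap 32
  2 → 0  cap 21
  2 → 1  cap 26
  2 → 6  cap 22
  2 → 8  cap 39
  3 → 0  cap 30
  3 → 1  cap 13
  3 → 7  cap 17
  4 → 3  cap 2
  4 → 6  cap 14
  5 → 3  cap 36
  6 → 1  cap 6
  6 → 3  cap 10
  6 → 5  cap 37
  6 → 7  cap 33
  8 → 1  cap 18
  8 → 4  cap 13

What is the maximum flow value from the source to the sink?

Maximum flow value: 77

augment #1: 2→1→7 bottleneck 26, total now 26
augment #2: 2→6→7 bottleneck 22, total now 48
augment #3: 2→0→6→7 bottleneck 7, total now 55
augment #4: 2→8→1→7 bottleneck 6, total now 61
augment #5: 2→0→4→3→7 bottleneck 2, total now 63
augment #6: 2→0→4→6→7 bottleneck 4, total now 67
augment #7: 2→0→4→6→3→7 bottleneck 8, total now 75
augment #8: 2→8→4→6→3→7 bottleneck 2, total now 77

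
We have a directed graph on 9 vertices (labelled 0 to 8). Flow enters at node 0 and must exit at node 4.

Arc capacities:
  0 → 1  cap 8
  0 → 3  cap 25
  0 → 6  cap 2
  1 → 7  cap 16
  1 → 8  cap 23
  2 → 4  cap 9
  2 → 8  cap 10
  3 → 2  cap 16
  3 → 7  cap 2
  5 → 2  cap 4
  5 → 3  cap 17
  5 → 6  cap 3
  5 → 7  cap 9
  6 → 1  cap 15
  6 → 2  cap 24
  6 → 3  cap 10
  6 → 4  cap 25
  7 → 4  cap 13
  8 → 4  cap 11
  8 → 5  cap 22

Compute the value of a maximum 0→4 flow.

augment #1: 0→6→4 bottleneck 2, total now 2
augment #2: 0→1→7→4 bottleneck 8, total now 10
augment #3: 0→3→2→4 bottleneck 9, total now 19
augment #4: 0→3→7→4 bottleneck 2, total now 21
augment #5: 0→3→2→8→4 bottleneck 7, total now 28

Maximum flow value: 28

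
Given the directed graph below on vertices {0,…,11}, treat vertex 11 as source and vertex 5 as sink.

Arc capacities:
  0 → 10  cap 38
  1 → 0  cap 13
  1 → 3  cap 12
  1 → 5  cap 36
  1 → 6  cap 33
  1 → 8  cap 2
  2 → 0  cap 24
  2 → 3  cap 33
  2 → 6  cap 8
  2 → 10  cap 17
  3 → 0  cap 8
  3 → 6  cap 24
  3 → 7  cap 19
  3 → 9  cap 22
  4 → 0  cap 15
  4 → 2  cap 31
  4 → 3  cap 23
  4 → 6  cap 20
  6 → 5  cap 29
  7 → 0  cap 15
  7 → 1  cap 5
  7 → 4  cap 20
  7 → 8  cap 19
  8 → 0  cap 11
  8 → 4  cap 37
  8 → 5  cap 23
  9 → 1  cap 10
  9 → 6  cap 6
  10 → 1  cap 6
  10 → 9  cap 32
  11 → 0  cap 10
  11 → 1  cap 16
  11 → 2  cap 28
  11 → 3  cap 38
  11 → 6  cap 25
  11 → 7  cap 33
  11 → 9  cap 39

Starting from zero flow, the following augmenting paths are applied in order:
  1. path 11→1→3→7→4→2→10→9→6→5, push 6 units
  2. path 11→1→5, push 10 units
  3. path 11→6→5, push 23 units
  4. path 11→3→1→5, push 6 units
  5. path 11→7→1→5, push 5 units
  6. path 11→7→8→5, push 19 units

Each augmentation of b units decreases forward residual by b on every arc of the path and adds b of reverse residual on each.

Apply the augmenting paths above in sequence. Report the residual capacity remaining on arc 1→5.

Residual capacity of (1,5): 15

after path 1 (11→1→3→7→4→2→10→9→6→5, push 6): res(1,5)=36
after path 2 (11→1→5, push 10): res(1,5)=26
after path 3 (11→6→5, push 23): res(1,5)=26
after path 4 (11→3→1→5, push 6): res(1,5)=20
after path 5 (11→7→1→5, push 5): res(1,5)=15
after path 6 (11→7→8→5, push 19): res(1,5)=15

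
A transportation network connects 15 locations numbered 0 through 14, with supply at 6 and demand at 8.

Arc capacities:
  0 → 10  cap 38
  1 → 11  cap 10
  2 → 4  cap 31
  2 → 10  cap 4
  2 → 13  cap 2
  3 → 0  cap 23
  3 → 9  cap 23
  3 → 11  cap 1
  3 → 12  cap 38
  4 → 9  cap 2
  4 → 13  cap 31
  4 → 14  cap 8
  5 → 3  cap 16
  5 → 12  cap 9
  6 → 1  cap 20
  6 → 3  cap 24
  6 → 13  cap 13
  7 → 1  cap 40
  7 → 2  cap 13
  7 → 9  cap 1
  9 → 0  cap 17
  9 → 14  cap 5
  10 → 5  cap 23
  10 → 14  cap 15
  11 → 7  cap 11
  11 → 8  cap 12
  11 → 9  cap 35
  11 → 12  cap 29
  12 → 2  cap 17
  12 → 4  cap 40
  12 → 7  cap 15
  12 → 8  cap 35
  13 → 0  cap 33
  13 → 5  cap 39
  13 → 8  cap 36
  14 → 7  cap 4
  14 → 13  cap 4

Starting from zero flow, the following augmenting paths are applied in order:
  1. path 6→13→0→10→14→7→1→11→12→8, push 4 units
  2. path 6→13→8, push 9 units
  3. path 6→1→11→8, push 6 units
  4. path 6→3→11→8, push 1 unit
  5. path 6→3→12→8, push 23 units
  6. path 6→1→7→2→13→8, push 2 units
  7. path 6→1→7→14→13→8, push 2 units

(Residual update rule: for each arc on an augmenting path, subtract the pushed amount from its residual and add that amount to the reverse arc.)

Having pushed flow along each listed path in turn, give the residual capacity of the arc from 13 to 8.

Residual capacity of (13,8): 23

after path 1 (6→13→0→10→14→7→1→11→12→8, push 4): res(13,8)=36
after path 2 (6→13→8, push 9): res(13,8)=27
after path 3 (6→1→11→8, push 6): res(13,8)=27
after path 4 (6→3→11→8, push 1): res(13,8)=27
after path 5 (6→3→12→8, push 23): res(13,8)=27
after path 6 (6→1→7→2→13→8, push 2): res(13,8)=25
after path 7 (6→1→7→14→13→8, push 2): res(13,8)=23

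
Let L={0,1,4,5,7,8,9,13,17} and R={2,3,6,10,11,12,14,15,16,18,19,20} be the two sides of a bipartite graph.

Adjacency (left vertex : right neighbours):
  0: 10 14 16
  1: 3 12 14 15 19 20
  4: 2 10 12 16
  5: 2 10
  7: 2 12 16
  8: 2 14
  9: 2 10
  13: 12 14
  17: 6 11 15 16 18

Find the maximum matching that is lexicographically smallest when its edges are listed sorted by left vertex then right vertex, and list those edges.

Lex-smallest maximum matching: {(0,10), (1,3), (4,2), (7,16), (8,14), (13,12), (17,6)}

|M| = 7 (so the lex-smallest maximum matching has 7 edges)
process left vertices in ascending order; for each, take the smallest-labelled available neighbour that still permits 7 edges overall, or leave it unmatched if none does
lex-smallest matching: {0-10, 1-3, 4-2, 7-16, 8-14, 13-12, 17-6}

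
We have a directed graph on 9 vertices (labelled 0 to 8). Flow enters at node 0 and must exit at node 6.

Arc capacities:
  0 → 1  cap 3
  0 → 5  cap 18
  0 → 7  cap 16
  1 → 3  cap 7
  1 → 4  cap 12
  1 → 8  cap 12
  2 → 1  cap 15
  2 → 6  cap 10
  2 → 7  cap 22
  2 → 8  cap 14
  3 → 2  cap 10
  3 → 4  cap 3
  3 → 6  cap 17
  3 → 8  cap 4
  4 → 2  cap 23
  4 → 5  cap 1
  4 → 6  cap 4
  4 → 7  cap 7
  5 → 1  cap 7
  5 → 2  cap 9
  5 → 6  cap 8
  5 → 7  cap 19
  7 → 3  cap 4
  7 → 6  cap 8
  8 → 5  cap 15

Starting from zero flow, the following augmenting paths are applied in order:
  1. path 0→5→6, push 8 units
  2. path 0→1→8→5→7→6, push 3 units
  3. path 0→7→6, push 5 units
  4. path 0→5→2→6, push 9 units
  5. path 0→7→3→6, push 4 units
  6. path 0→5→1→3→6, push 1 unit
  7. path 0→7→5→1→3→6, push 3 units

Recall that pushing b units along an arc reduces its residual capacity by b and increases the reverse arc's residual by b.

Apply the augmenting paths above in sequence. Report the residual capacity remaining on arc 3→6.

Residual capacity of (3,6): 9

after path 1 (0→5→6, push 8): res(3,6)=17
after path 2 (0→1→8→5→7→6, push 3): res(3,6)=17
after path 3 (0→7→6, push 5): res(3,6)=17
after path 4 (0→5→2→6, push 9): res(3,6)=17
after path 5 (0→7→3→6, push 4): res(3,6)=13
after path 6 (0→5→1→3→6, push 1): res(3,6)=12
after path 7 (0→7→5→1→3→6, push 3): res(3,6)=9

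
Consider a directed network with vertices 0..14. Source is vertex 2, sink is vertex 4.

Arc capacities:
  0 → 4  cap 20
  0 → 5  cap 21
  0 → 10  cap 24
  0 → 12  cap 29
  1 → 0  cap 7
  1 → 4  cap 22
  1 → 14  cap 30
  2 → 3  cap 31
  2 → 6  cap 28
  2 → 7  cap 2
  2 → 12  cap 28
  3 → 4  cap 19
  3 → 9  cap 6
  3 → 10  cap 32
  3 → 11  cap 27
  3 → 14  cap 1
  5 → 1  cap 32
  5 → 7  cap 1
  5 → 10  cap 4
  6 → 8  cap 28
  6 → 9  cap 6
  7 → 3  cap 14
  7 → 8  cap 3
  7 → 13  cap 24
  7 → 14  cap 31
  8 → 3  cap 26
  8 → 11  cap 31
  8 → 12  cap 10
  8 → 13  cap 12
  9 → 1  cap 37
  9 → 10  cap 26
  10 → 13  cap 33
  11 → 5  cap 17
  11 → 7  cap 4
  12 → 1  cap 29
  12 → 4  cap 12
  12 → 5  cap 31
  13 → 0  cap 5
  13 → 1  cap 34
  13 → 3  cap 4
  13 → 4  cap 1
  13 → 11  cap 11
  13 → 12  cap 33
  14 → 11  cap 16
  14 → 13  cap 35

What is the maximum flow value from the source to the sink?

augment #1: 2→3→4 bottleneck 19, total now 19
augment #2: 2→12→4 bottleneck 12, total now 31
augment #3: 2→7→13→4 bottleneck 1, total now 32
augment #4: 2→12→1→4 bottleneck 16, total now 48
augment #5: 2→3→9→1→4 bottleneck 6, total now 54
augment #6: 2→7→13→0→4 bottleneck 1, total now 55
augment #7: 2→3→10→13→0→4 bottleneck 4, total now 59
augment #8: 2→6→9→1→0→4 bottleneck 6, total now 65
augment #9: 2→3→10→13→1→0→4 bottleneck 1, total now 66

Maximum flow value: 66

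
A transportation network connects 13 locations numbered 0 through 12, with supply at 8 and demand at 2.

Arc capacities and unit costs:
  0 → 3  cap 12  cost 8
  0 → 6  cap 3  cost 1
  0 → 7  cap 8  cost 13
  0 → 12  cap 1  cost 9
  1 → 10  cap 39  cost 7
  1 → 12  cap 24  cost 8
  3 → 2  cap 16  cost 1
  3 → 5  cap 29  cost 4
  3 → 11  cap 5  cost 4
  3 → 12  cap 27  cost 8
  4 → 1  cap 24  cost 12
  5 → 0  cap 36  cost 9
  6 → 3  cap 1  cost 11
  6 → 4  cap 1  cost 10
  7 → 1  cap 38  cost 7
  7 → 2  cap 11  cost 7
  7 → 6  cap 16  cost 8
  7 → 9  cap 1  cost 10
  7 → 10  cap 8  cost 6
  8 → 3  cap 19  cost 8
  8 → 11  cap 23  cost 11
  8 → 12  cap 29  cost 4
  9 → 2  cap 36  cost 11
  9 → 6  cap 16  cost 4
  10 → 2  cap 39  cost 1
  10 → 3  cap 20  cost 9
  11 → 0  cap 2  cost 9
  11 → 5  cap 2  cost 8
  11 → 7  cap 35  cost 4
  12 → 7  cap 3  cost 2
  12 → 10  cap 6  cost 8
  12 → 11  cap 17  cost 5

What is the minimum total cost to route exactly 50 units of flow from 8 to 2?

Minimum cost for 50 units: 849

shortest-cost path #1: 8→3→2 push 16 @ unit cost 9 (adds 144)
shortest-cost path #2: 8→12→7→2 push 3 @ unit cost 13 (adds 39)
shortest-cost path #3: 8→12→10→2 push 6 @ unit cost 13 (adds 78)
shortest-cost path #4: 8→12→11→7→2 push 8 @ unit cost 20 (adds 160)
shortest-cost path #5: 8→12→11→7→10→2 push 8 @ unit cost 20 (adds 160)
shortest-cost path #6: 8→12→11→7→1→10→2 push 1 @ unit cost 28 (adds 28)
shortest-cost path #7: 8→11→7→1→10→2 push 8 @ unit cost 30 (adds 240)
total cost = 849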